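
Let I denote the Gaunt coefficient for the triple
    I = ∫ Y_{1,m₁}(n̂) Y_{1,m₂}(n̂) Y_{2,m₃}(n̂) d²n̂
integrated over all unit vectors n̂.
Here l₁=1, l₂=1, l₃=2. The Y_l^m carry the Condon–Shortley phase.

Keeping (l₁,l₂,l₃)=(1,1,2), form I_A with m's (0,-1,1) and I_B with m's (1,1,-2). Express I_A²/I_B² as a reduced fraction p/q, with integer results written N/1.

Same 1,1,2: normalisation and zero-m 3j drop out of the ratio.
A: Δ: 0! 2! 2! / 5! → 1/30; sum: t=0:+1/2 = 1/2; 3j²(1 1 2; 0 -1 1) = Δ·Π!·Σ² = 1/10  (sign -1)
B: Δ: 0! 2! 2! / 5! → 1/30; sum: t=0:+1/4 = 1/4; 3j²(1 1 2; 1 1 -2) = Δ·Π!·Σ² = 1/5  (sign +1)
I_A²/I_B² = (1/10)/(1/5) = 1/2

1/2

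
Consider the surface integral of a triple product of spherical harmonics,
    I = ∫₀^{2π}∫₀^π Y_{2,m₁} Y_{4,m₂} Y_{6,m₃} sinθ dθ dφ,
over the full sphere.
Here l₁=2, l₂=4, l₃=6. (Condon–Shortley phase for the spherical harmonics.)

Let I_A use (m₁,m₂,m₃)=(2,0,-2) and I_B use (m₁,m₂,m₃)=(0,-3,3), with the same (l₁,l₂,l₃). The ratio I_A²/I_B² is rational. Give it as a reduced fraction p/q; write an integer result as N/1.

Shared (l₁,l₂,l₃)=(2,4,6): N and (l;000)² cancel in I_A²/I_B².
A: Δ = 0!·4!·8!/13! = 1/6435; Racah Σ t=0..0: t=0:+1/13824 = 1/13824; ⇒ 3j(2 4 6; 2 0 -2)² = 14/1287, sgn +1
B: Δ = 0!·4!·8!/13! = 1/6435; Racah Σ t=0..0: t=0:+1/20160 = 1/20160; ⇒ 3j(2 4 6; 0 -3 3)² = 12/715, sgn -1
I_A²/I_B² = (14/1287)/(12/715) = 35/54

35/54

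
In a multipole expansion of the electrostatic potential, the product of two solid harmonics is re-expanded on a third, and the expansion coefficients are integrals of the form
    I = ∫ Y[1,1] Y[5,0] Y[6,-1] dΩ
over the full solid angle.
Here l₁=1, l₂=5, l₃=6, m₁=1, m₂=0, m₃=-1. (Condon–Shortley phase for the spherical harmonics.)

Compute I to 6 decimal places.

-0.187239

Rules hold: Σm=0, L=12 even, 4≤6≤6.
N = 3·11·13 = 429
Δ = 0!·2!·10!/13! = 1/858
Racah Σ t=0..0: t=0:+1/14400 = 1/14400
⇒ 3j(1 5 6; 0 0 0)² = 6/143, sgn +1
Racah Σ t=0..0: t=0:+1/28800 = 1/28800
⇒ 3j(1 5 6; 1 0 -1)² = 7/286, sgn -1
4πI² = N·(3j₀)²·(3jₘ)² = 63/143
I = -1·√(0.440559/4π) = -0.18723944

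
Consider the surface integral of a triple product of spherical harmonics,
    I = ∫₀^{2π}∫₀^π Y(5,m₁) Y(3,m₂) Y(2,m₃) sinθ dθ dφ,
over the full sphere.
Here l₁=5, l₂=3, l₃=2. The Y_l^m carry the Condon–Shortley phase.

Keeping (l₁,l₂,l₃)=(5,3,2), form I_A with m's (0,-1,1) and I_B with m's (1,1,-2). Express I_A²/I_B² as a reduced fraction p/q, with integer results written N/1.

10/3

Shared (l₁,l₂,l₃)=(5,3,2): N and (l;000)² cancel in I_A²/I_B².
A: Δ = 6!·4!·0!/11! = 1/2310; Racah Σ t=2..2: t=2:+1/288 = 1/288; ⇒ 3j(5 3 2; 0 -1 1)² = 5/231, sgn -1
B: Δ = 6!·4!·0!/11! = 1/2310; Racah Σ t=4..4: t=4:+1/1152 = 1/1152; ⇒ 3j(5 3 2; 1 1 -2)² = 1/154, sgn +1
I_A²/I_B² = (5/231)/(1/154) = 10/3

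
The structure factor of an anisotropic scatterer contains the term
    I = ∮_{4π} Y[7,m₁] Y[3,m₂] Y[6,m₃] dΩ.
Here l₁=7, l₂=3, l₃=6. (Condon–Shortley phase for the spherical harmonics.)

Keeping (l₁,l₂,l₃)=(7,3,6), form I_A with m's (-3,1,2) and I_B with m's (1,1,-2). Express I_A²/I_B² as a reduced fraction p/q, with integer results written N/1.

3072/529

l's match ⇒ only the (l;m) 3-j factors differ between A and B.
A: triangle coeff Δ(7,3,6) = 1/2042040; Σ_t [2,4]: t=2:+1/645120 t=3:−1/181440 t=4:+1/829440 = -1/362880; (3j)²=256/17017 [(7 3 6; -3 1 2)], sign=-1
B: triangle coeff Δ(7,3,6) = 1/2042040; Σ_t [2,4]: t=2:+1/138240 t=3:−1/181440 t=4:+1/3870720 = 23/11612160; (3j)²=529/204204 [(7 3 6; 1 1 -2)], sign=+1
I_A²/I_B² = (256/17017)/(529/204204) = 3072/529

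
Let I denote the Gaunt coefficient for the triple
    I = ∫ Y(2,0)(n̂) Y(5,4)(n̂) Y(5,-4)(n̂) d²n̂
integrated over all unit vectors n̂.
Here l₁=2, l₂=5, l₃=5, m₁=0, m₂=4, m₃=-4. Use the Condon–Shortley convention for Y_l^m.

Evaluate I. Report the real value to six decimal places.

-0.097044

Rules hold: Σm=0, L=12 even, 3≤5≤7.
N = 5·11·11 = 605
Δ = 2!·2!·8!/13! = 1/38610
Racah Σ t=0..2: t=0:+1/2880 t=1:−1/576 t=2:+1/2880 = -1/960
⇒ 3j(2 5 5; 0 0 0)² = 10/429, sgn +1
Racah Σ t=1..2: t=1:−1/40320 t=2:+1/20160 = 1/40320
⇒ 3j(2 5 5; 0 4 -4)² = 6/715, sgn -1
4πI² = N·(3j₀)²·(3jₘ)² = 20/169
I = -1·√(0.118343/4π) = -0.09704356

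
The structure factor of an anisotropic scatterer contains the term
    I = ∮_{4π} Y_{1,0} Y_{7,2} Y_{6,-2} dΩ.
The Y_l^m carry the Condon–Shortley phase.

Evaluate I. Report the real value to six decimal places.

0.234717

Checks pass: Σm=0; 14 even; l₃=6∈[6,8].
(2·1+1)(2·7+1)(2·6+1) = 585
Δ: 2! 0! 12! / 15! → 1/1365
sum: t=1:−1/518400 = -1/518400
3j²(1 7 6; 0 0 0) = Δ·Π!·Σ² = 7/195  (sign -1)
sum: t=1:−1/967680 = -1/967680
3j²(1 7 6; 0 2 -2) = Δ·Π!·Σ² = 3/91  (sign -1)
combine: 4πI² = 585·7/195·3/91 = 9/13
take √, sign +1: I = 0.23471705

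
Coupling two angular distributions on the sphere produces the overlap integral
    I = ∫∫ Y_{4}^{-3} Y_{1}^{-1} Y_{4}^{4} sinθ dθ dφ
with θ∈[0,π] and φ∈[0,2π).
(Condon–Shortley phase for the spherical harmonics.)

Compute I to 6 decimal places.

L=9 odd ⇒ parity kills the (l;000) factor ⇒ I = 0

0.000000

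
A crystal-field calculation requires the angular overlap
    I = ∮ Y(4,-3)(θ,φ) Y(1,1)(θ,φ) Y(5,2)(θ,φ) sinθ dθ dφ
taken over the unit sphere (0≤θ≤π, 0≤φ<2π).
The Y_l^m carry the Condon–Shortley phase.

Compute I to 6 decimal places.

0.085055

Rules hold: Σm=0, L=10 even, 3≤5≤5.
N = 9·3·11 = 297
Δ = 0!·8!·2!/11! = 1/495
Racah Σ t=0..0: t=0:+1/576 = 1/576
⇒ 3j(4 1 5; 0 0 0)² = 5/99, sgn -1
Racah Σ t=0..0: t=0:+1/10080 = 1/10080
⇒ 3j(4 1 5; -3 1 2)² = 1/165, sgn -1
4πI² = N·(3j₀)²·(3jₘ)² = 1/11
I = +1·√(0.0909091/4π) = 0.08505478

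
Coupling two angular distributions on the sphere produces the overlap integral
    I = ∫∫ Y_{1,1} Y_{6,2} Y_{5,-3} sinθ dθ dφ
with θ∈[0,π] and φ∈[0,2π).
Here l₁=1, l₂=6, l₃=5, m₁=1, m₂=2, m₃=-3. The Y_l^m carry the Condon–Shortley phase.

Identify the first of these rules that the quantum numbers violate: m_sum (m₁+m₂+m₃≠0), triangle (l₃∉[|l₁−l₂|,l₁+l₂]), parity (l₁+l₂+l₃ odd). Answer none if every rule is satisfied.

azimuthal sum: 1 + 2 − 3 = 0  ✓
5 ≤ 5 ≤ 7 (triangle on l)  ✓
L = 1 + 6 + 5 = 12 (even)  ✓

none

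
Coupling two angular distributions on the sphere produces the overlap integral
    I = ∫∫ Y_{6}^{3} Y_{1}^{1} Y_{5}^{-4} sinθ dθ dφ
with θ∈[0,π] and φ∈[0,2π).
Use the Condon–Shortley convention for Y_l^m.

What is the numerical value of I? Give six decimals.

m-sum 0 ✓  L=12 even ✓  5≤5≤7 ✓
Π(2lᵢ+1) = 13×3×11 = 429
triangle coeff Δ(6,1,5) = 1/858
Σ_t [1,1]: t=1:−1/14400 = -1/14400
(3j)²=6/143 [(6 1 5; 0 0 0)], sign=+1
Σ_t [2,2]: t=2:+1/725760 = 1/725760
(3j)²=1/286 [(6 1 5; 3 1 -4)], sign=-1
⇒ 4πI² = 9/143
I = (-1)√(9/143/(4π)) = -0.07076985

-0.070770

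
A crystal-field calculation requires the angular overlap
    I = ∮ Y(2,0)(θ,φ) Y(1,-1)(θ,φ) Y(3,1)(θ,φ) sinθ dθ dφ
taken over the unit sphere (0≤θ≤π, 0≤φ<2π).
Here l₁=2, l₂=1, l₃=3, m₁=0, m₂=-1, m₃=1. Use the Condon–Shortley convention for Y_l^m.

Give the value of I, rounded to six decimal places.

-0.202301

Rules hold: Σm=0, L=6 even, 1≤3≤3.
N = 5·3·7 = 105
Δ = 0!·4!·2!/7! = 1/105
Racah Σ t=0..0: t=0:+1/4 = 1/4
⇒ 3j(2 1 3; 0 0 0)² = 3/35, sgn -1
Racah Σ t=0..0: t=0:+1/8 = 1/8
⇒ 3j(2 1 3; 0 -1 1)² = 2/35, sgn +1
4πI² = N·(3j₀)²·(3jₘ)² = 18/35
I = -1·√(0.514286/4π) = -0.20230066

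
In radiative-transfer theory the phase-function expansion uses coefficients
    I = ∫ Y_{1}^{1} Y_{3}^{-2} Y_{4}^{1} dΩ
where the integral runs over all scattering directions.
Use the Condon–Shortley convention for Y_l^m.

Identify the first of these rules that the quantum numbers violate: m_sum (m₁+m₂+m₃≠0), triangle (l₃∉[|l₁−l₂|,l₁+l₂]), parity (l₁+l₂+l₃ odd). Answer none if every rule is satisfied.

azimuthal sum: 1 − 2 + 1 = 0  ✓
2 ≤ 4 ≤ 4 (triangle on l)  ✓
L = 1 + 3 + 4 = 8 (even)  ✓

none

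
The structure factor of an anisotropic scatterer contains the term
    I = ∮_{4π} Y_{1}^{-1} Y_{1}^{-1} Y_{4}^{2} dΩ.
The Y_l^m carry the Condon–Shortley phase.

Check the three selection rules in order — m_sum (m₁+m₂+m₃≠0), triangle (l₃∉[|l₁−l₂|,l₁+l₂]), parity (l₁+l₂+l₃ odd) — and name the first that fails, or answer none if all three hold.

Σmᵢ = 0  ✓
l₃∈[|l₁−l₂|,l₁+l₂]=[0,2], have l₃=4  ✗
Σlᵢ = 6 ⇒ even

triangle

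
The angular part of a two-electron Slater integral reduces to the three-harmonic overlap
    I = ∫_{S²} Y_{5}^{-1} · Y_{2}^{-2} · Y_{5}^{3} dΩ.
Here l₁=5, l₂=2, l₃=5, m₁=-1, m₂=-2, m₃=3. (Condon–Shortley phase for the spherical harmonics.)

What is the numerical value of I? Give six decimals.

0.171169

m-sum 0 ✓  L=12 even ✓  3≤5≤7 ✓
Π(2lᵢ+1) = 11×5×11 = 605
triangle coeff Δ(5,2,5) = 1/38610
Σ_t [0,2]: t=0:+1/2880 t=1:−1/576 t=2:+1/2880 = -1/960
(3j)²=10/429 [(5 2 5; 0 0 0)], sign=+1
Σ_t [0,0]: t=0:+1/5760 = 1/5760
(3j)²=56/2145 [(5 2 5; -1 -2 3)], sign=+1
⇒ 4πI² = 560/1521
I = (+1)√(560/1521/(4π)) = 0.17116875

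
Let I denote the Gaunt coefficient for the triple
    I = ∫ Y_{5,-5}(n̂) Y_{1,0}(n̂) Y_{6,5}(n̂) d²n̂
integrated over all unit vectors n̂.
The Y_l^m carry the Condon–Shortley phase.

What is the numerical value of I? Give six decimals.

m-sum 0 ✓  L=12 even ✓  4≤6≤6 ✓
Π(2lᵢ+1) = 11×3×13 = 429
triangle coeff Δ(5,1,6) = 1/858
Σ_t [0,0]: t=0:+1/14400 = 1/14400
(3j)²=6/143 [(5 1 6; 0 0 0)], sign=+1
Σ_t [0,0]: t=0:+1/3628800 = 1/3628800
(3j)²=1/78 [(5 1 6; -5 0 5)], sign=-1
⇒ 4πI² = 3/13
I = (-1)√(3/13/(4π)) = -0.13551395

-0.135514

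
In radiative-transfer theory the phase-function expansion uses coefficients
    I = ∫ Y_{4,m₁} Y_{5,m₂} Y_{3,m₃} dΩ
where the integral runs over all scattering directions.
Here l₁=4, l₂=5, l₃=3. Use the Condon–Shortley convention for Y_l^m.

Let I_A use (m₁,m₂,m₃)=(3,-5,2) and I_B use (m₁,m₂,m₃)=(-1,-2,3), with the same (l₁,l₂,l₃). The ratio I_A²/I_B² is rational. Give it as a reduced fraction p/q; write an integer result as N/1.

Same 4,5,3: normalisation and zero-m 3j drop out of the ratio.
A: Δ: 6! 2! 4! / 13! → 1/180180; sum: t=0:+1/17280 = 1/17280; 3j²(4 5 3; 3 -5 2) = Δ·Π!·Σ² = 35/858  (sign -1)
B: Δ: 6! 2! 4! / 13! → 1/180180; sum: t=3:−1/1728 = -1/1728; 3j²(4 5 3; -1 -2 3) = Δ·Π!·Σ² = 25/858  (sign -1)
I_A²/I_B² = (35/858)/(25/858) = 7/5

7/5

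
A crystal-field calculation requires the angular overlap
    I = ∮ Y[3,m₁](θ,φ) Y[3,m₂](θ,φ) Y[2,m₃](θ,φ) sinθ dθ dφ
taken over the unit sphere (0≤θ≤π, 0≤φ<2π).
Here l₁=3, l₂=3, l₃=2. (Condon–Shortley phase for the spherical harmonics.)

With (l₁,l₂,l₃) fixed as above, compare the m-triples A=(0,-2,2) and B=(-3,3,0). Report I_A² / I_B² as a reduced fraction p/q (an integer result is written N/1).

l's match ⇒ only the (l;m) 3-j factors differ between A and B.
A: triangle coeff Δ(3,3,2) = 1/3780; Σ_t [1,1]: t=1:−1/24 = -1/24; (3j)²=1/21 [(3 3 2; 0 -2 2)], sign=-1
B: triangle coeff Δ(3,3,2) = 1/3780; Σ_t [4,4]: t=4:+1/96 = 1/96; (3j)²=5/84 [(3 3 2; -3 3 0)], sign=+1
I_A²/I_B² = (1/21)/(5/84) = 4/5

4/5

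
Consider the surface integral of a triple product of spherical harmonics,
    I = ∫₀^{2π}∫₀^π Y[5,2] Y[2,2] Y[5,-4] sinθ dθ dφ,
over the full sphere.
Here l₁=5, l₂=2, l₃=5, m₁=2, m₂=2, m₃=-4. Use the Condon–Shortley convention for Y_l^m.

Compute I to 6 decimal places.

m-sum 0 ✓  L=12 even ✓  3≤5≤7 ✓
Π(2lᵢ+1) = 11×5×11 = 605
triangle coeff Δ(5,2,5) = 1/38610
Σ_t [0,2]: t=0:+1/2880 t=1:−1/576 t=2:+1/2880 = -1/960
(3j)²=10/429 [(5 2 5; 0 0 0)], sign=+1
Σ_t [2,2]: t=2:+1/20160 = 1/20160
(3j)²=12/715 [(5 2 5; 2 2 -4)], sign=-1
⇒ 4πI² = 40/169
I = (-1)√(40/169/(4π)) = -0.13724032

-0.137240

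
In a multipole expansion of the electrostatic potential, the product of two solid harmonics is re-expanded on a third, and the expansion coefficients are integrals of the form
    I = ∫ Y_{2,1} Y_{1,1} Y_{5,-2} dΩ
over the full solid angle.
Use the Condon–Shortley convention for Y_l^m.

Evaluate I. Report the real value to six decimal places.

l₃=5 ∉ [1,3] — triangle fails ⇒ I = 0

0.000000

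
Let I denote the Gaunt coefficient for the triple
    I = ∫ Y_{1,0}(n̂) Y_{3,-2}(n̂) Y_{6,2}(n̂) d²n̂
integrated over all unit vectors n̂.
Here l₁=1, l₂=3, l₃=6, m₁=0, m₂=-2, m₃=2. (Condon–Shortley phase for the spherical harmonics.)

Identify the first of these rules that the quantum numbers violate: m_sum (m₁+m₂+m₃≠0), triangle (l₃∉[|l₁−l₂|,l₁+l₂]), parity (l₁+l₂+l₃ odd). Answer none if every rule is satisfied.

m₁+m₂+m₃ = 0 − 2 + 2 = 0  ✓
triangle: |1−3|=2 ≤ l₃=6 ≤ 1+3=4  ✗
parity: l₁+l₂+l₃ = 10 is even

triangle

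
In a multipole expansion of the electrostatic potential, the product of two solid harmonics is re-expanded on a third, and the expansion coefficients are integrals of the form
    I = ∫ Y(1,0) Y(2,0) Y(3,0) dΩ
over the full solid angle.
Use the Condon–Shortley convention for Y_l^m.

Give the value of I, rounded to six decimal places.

Rules hold: Σm=0, L=6 even, 1≤3≤3.
N = 3·5·7 = 105
Δ = 0!·2!·4!/7! = 1/105
Racah Σ t=0..0: t=0:+1/4 = 1/4
⇒ 3j(1 2 3; 0 0 0)² = 3/35, sgn -1
(m-triple is (0,0,0) — same symbol as above.)
4πI² = N·(3j₀)²·(3jₘ)² = 27/35
I = +1·√(0.771429/4π) = 0.24776670

0.247767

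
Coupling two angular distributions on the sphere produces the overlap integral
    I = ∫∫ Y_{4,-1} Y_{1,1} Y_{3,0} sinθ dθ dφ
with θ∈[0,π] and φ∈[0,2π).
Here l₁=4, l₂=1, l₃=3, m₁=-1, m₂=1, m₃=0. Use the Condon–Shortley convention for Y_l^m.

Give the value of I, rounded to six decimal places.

Checks pass: Σm=0; 8 even; l₃=3∈[3,5].
(2·4+1)(2·1+1)(2·3+1) = 189
Δ: 2! 6! 0! / 9! → 1/252
sum: t=1:−1/36 = -1/36
3j²(4 1 3; 0 0 0) = Δ·Π!·Σ² = 4/63  (sign +1)
sum: t=2:+1/72 = 1/72
3j²(4 1 3; -1 1 0) = Δ·Π!·Σ² = 5/126  (sign -1)
combine: 4πI² = 189·4/63·5/126 = 10/21
take √, sign -1: I = -0.19466390

-0.194664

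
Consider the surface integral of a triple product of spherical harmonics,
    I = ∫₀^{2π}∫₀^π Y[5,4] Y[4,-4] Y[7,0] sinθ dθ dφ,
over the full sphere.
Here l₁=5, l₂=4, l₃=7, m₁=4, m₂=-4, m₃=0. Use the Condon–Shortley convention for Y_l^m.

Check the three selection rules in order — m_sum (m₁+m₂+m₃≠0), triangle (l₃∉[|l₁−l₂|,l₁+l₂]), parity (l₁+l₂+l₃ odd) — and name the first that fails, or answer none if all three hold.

azimuthal sum: 4 − 4 + 0 = 0  ✓
1 ≤ 7 ≤ 9 (triangle on l)  ✓
L = 5 + 4 + 7 = 16 (even)  ✓

none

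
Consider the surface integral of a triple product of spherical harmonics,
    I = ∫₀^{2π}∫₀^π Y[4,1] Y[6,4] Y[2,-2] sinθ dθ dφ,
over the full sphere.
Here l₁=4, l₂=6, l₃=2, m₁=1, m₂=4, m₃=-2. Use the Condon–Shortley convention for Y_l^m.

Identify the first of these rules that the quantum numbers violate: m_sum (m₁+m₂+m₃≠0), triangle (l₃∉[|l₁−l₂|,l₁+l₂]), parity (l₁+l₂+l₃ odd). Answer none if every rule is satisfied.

azimuthal sum: 1 + 4 − 2 = 3  ✗
2 ≤ 2 ≤ 10 (triangle on l)
L = 4 + 6 + 2 = 12 (even)

m_sum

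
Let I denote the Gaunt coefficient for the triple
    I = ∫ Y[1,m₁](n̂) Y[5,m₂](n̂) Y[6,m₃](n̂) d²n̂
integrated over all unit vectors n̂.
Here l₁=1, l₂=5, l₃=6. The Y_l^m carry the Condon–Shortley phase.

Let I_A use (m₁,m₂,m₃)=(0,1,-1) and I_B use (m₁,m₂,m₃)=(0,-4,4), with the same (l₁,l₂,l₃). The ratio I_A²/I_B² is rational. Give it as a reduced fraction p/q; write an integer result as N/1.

Same 1,5,6: normalisation and zero-m 3j drop out of the ratio.
A: Δ: 0! 2! 10! / 13! → 1/858; sum: t=0:+1/17280 = 1/17280; 3j²(1 5 6; 0 1 -1) = Δ·Π!·Σ² = 35/858  (sign -1)
B: Δ: 0! 2! 10! / 13! → 1/858; sum: t=0:+1/362880 = 1/362880; 3j²(1 5 6; 0 -4 4) = Δ·Π!·Σ² = 10/429  (sign +1)
I_A²/I_B² = (35/858)/(10/429) = 7/4

7/4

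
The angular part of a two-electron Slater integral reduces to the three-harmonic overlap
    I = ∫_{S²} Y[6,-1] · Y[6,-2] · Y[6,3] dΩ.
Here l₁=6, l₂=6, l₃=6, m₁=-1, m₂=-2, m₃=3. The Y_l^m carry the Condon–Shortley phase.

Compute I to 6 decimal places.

Checks pass: Σm=0; 18 even; l₃=6∈[0,12].
(2·6+1)(2·6+1)(2·6+1) = 2197
Δ: 6! 6! 6! / 19! → 1/325909584
sum: t=0:+1/373248000 t=1:−1/1728000 t=2:+1/110592 t=3:−1/46656 t=4:+1/110592 t=5:−1/1728000 t=6:+1/373248000 = -7/1555200
3j²(6 6 6; 0 0 0) = Δ·Π!·Σ² = 400/46189  (sign -1)
sum: t=1:−1/3110400 t=2:+1/276480 t=3:−1/207360 t=4:+1/1244160 = -1/1382400
3j²(6 6 6; -1 -2 3) = Δ·Π!·Σ² = 189/92378  (sign +1)
combine: 4πI² = 2197·400/46189·189/92378 = 491400/12623809
take √, sign -1: I = -0.05565670

-0.055657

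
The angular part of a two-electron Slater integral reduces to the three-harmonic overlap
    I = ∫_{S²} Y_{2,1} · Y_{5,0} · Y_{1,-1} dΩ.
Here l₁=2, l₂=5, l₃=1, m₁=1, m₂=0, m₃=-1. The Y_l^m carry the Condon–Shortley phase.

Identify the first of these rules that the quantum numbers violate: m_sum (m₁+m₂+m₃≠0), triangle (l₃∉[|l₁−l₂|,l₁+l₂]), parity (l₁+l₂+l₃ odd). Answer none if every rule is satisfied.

m₁+m₂+m₃ = 1 + 0 − 1 = 0  ✓
triangle: |2−5|=3 ≤ l₃=1 ≤ 2+5=7  ✗
parity: l₁+l₂+l₃ = 8 is even

triangle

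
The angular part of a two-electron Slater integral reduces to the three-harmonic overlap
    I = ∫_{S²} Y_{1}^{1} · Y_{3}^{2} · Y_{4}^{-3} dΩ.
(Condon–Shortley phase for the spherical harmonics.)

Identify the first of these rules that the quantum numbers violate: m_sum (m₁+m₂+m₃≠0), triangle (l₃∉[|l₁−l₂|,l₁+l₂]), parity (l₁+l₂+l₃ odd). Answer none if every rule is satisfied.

azimuthal sum: 1 + 2 − 3 = 0  ✓
2 ≤ 4 ≤ 4 (triangle on l)  ✓
L = 1 + 3 + 4 = 8 (even)  ✓

none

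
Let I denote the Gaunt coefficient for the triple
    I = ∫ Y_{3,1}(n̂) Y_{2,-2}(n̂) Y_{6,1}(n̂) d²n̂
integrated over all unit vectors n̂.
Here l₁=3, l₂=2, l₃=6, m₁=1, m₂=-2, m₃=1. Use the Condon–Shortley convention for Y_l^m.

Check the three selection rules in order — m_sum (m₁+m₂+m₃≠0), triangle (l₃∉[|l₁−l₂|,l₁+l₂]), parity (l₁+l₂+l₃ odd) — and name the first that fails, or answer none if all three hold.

m₁+m₂+m₃ = 1 − 2 + 1 = 0  ✓
triangle: |3−2|=1 ≤ l₃=6 ≤ 3+2=5  ✗
parity: l₁+l₂+l₃ = 11 is odd

triangle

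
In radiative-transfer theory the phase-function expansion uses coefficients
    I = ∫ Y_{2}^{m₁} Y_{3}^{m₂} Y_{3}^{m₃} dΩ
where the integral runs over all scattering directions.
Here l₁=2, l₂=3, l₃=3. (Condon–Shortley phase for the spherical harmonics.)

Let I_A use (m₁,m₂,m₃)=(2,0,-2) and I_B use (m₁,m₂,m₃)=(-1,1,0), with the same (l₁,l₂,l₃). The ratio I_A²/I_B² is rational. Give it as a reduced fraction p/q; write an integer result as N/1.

10/1

Shared (l₁,l₂,l₃)=(2,3,3): N and (l;000)² cancel in I_A²/I_B².
A: Δ = 2!·2!·4!/9! = 1/3780; Racah Σ t=0..0: t=0:+1/24 = 1/24; ⇒ 3j(2 3 3; 2 0 -2)² = 1/21, sgn -1
B: Δ = 2!·2!·4!/9! = 1/3780; Racah Σ t=1..2: t=1:−1/12 t=2:+1/8 = 1/24; ⇒ 3j(2 3 3; -1 1 0)² = 1/210, sgn -1
I_A²/I_B² = (1/21)/(1/210) = 10/1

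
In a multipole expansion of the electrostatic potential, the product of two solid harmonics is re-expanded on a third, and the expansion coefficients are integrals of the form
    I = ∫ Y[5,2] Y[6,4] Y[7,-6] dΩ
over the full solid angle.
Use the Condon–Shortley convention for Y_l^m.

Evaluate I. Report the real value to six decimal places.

0.020011

Checks pass: Σm=0; 18 even; l₃=7∈[1,11].
(2·5+1)(2·6+1)(2·7+1) = 2145
Δ: 4! 6! 8! / 19! → 1/174594420
sum: t=0:+1/4147200 t=1:−1/207360 t=2:+1/82944 t=3:−1/207360 t=4:+1/4147200 = 1/345600
3j²(5 6 7; 0 0 0) = Δ·Π!·Σ² = 420/46189  (sign -1)
sum: t=2:+1/19353600 t=3:−1/21772800 = 1/174182400
3j²(5 6 7; 2 4 -6) = Δ·Π!·Σ² = 1/3876  (sign -1)
combine: 4πI² = 2145·420/46189·1/3876 = 525/104329
take √, sign +1: I = 0.02001116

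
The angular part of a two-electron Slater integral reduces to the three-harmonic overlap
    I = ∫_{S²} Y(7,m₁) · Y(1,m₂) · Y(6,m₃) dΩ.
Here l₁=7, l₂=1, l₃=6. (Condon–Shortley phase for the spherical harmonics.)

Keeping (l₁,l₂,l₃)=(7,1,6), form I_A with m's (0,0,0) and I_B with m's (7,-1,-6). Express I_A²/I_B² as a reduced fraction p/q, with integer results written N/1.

Same 7,1,6: normalisation and zero-m 3j drop out of the ratio.
A: Δ: 2! 12! 0! / 15! → 1/1365; sum: t=1:−1/518400 = -1/518400; 3j²(7 1 6; 0 0 0) = Δ·Π!·Σ² = 7/195  (sign -1)
B: Δ: 2! 12! 0! / 15! → 1/1365; sum: t=0:+1/958003200 = 1/958003200; 3j²(7 1 6; 7 -1 -6) = Δ·Π!·Σ² = 1/15  (sign +1)
I_A²/I_B² = (7/195)/(1/15) = 7/13

7/13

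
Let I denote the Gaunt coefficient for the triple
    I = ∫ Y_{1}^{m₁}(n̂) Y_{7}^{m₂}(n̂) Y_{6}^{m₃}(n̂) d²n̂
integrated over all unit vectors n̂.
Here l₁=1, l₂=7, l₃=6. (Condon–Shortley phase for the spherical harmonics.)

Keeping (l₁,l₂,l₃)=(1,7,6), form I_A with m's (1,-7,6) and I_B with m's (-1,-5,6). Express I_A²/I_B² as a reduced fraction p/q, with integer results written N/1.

91/1

Shared (l₁,l₂,l₃)=(1,7,6): N and (l;000)² cancel in I_A²/I_B².
A: Δ = 2!·0!·12!/15! = 1/1365; Racah Σ t=0..0: t=0:+1/958003200 = 1/958003200; ⇒ 3j(1 7 6; 1 -7 6)² = 1/15, sgn +1
B: Δ = 2!·0!·12!/15! = 1/1365; Racah Σ t=2..2: t=2:+1/958003200 = 1/958003200; ⇒ 3j(1 7 6; -1 -5 6)² = 1/1365, sgn +1
I_A²/I_B² = (1/15)/(1/1365) = 91/1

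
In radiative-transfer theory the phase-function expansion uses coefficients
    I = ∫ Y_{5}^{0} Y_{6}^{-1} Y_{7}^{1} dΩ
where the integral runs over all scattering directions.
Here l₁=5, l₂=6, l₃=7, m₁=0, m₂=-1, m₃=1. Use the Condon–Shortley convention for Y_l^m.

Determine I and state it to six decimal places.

-0.083287

Rules hold: Σm=0, L=18 even, 1≤7≤11.
N = 11·13·15 = 2145
Δ = 4!·6!·8!/19! = 1/174594420
Racah Σ t=0..4: t=0:+1/4147200 t=1:−1/207360 t=2:+1/82944 t=3:−1/207360 t=4:+1/4147200 = 1/345600
⇒ 3j(5 6 7; 0 0 0)² = 420/46189, sgn -1
Racah Σ t=0..4: t=0:+1/2073600 t=1:−1/165888 t=2:+1/103680 t=3:−1/414720 t=4:+1/14515200 = 17/9676800
⇒ 3j(5 6 7; 0 -1 1)² = 85/19019, sgn +1
4πI² = N·(3j₀)²·(3jₘ)² = 4500/51623
I = -1·√(0.0871704/4π) = -0.08328748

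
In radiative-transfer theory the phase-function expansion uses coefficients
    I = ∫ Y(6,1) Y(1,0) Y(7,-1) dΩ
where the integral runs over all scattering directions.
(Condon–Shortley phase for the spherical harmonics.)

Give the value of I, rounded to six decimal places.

-0.242415

Rules hold: Σm=0, L=14 even, 5≤7≤7.
N = 13·3·15 = 585
Δ = 0!·12!·2!/15! = 1/1365
Racah Σ t=0..0: t=0:+1/518400 = 1/518400
⇒ 3j(6 1 7; 0 0 0)² = 7/195, sgn -1
Racah Σ t=0..0: t=0:+1/604800 = 1/604800
⇒ 3j(6 1 7; 1 0 -1)² = 16/455, sgn +1
4πI² = N·(3j₀)²·(3jₘ)² = 48/65
I = -1·√(0.738462/4π) = -0.24241473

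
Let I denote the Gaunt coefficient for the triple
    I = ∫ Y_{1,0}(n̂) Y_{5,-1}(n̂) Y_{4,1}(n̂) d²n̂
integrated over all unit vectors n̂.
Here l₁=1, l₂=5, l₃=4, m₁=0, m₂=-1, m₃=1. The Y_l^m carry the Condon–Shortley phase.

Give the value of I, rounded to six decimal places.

m-sum 0 ✓  L=10 even ✓  4≤4≤6 ✓
Π(2lᵢ+1) = 3×11×9 = 297
triangle coeff Δ(1,5,4) = 1/495
Σ_t [1,1]: t=1:−1/576 = -1/576
(3j)²=5/99 [(1 5 4; 0 0 0)], sign=-1
Σ_t [1,1]: t=1:−1/720 = -1/720
(3j)²=8/165 [(1 5 4; 0 -1 1)], sign=+1
⇒ 4πI² = 8/11
I = (-1)√(8/11/(4π)) = -0.24057125

-0.240571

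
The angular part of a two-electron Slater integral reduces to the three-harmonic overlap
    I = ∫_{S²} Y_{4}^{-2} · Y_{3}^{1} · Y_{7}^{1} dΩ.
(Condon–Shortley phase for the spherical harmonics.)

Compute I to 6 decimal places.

-0.138088

Rules hold: Σm=0, L=14 even, 1≤7≤7.
N = 9·7·15 = 945
Δ = 0!·8!·6!/15! = 1/45045
Racah Σ t=0..0: t=0:+1/20736 = 1/20736
⇒ 3j(4 3 7; 0 0 0)² = 35/1287, sgn -1
Racah Σ t=0..0: t=0:+1/69120 = 1/69120
⇒ 3j(4 3 7; -2 1 1)² = 4/429, sgn +1
4πI² = N·(3j₀)²·(3jₘ)² = 4900/20449
I = -1·√(0.239621/4π) = -0.13808836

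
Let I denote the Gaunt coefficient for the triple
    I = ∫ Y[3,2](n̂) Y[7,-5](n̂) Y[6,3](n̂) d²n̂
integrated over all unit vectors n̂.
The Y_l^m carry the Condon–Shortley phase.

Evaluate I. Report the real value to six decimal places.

Checks pass: Σm=0; 16 even; l₃=6∈[4,10].
(2·3+1)(2·7+1)(2·6+1) = 1365
Δ: 4! 2! 10! / 17! → 1/2042040
sum: t=1:−1/207360 t=2:+1/57600 t=3:−1/207360 = 1/129600
3j²(3 7 6; 0 0 0) = Δ·Π!·Σ² = 168/12155  (sign +1)
sum: t=0:+1/1935360 t=1:−1/4354560 = 1/3483648
3j²(3 7 6; 2 -5 3) = Δ·Π!·Σ² = 125/12376  (sign -1)
combine: 4πI² = 1365·168/12155·125/12376 = 7875/41327
take √, sign -1: I = -0.12314121

-0.123141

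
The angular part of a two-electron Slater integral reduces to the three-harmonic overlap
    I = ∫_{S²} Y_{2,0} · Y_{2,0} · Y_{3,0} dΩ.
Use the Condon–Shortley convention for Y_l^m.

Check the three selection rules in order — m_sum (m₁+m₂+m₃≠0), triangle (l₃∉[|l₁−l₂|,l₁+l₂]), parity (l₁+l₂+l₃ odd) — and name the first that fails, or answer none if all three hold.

parity

m₁+m₂+m₃ = 0 + 0 + 0 = 0  ✓
triangle: |2−2|=0 ≤ l₃=3 ≤ 2+2=4  ✓
parity: l₁+l₂+l₃ = 7 is odd  ✗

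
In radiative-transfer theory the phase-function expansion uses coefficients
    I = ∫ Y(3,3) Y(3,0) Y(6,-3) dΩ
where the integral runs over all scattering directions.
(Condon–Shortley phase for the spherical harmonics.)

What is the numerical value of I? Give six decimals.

m-sum 0 ✓  L=12 even ✓  0≤6≤6 ✓
Π(2lᵢ+1) = 7×7×13 = 637
triangle coeff Δ(3,3,6) = 1/12012
Σ_t [0,0]: t=0:+1/1296 = 1/1296
(3j)²=100/3003 [(3 3 6; 0 0 0)], sign=+1
Σ_t [0,0]: t=0:+1/25920 = 1/25920
(3j)²=1/143 [(3 3 6; 3 0 -3)], sign=-1
⇒ 4πI² = 700/4719
I = (-1)√(700/4719/(4π)) = -0.10864734

-0.108647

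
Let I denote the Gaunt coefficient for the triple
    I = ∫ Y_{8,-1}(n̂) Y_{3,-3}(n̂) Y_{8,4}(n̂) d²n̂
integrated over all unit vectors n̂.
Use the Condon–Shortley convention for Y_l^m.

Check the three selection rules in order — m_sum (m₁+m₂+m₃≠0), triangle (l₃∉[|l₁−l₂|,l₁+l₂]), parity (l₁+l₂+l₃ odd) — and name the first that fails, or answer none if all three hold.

m₁+m₂+m₃ = -1 − 3 + 4 = 0  ✓
triangle: |8−3|=5 ≤ l₃=8 ≤ 8+3=11  ✓
parity: l₁+l₂+l₃ = 19 is odd  ✗

parity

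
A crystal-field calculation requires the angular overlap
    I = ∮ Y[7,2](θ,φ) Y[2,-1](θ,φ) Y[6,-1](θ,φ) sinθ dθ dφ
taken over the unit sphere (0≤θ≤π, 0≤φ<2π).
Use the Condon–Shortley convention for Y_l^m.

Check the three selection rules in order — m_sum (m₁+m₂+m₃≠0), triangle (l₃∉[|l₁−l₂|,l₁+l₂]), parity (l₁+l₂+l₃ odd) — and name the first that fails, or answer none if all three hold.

parity

Σmᵢ = 0  ✓
l₃∈[|l₁−l₂|,l₁+l₂]=[5,9], have l₃=6  ✓
Σlᵢ = 15 ⇒ odd  ✗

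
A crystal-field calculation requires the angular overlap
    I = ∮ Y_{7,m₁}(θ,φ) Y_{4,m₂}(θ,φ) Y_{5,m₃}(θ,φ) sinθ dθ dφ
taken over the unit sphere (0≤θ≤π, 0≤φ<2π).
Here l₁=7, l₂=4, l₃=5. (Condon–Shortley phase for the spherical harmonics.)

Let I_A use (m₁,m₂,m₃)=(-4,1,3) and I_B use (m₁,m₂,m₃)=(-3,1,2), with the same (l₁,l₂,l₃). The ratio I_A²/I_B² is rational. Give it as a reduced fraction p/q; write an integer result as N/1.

1859/11094

l's match ⇒ only the (l;m) 3-j factors differ between A and B.
A: triangle coeff Δ(7,4,5) = 1/6126120; Σ_t [3,5]: t=3:−1/2903040 t=4:+1/241920 t=5:−1/345600 = 13/14515200; (3j)²=13/7140 [(7 4 5; -4 1 3)], sign=+1
B: triangle coeff Δ(7,4,5) = 1/6126120; Σ_t [3,5]: t=3:−1/362880 t=4:+1/69120 t=5:−1/172800 = 43/7257600; (3j)²=1849/170170 [(7 4 5; -3 1 2)], sign=-1
I_A²/I_B² = (13/7140)/(1849/170170) = 1859/11094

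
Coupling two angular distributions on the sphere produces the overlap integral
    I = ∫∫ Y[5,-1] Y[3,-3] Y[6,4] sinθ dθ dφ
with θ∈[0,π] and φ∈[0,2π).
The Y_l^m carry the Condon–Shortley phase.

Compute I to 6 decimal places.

Rules hold: Σm=0, L=14 even, 2≤6≤8.
N = 11·7·13 = 1001
Δ = 2!·8!·4!/15! = 1/675675
Racah Σ t=0..2: t=0:+1/8640 t=1:−1/2304 t=2:+1/8640 = -7/34560
⇒ 3j(5 3 6; 0 0 0)² = 7/429, sgn -1
Racah Σ t=0..0: t=0:+1/69120 = 1/69120
⇒ 3j(5 3 6; -1 -3 4)² = 4/143, sgn +1
4πI² = N·(3j₀)²·(3jₘ)² = 196/429
I = -1·√(0.456876/4π) = -0.19067531

-0.190675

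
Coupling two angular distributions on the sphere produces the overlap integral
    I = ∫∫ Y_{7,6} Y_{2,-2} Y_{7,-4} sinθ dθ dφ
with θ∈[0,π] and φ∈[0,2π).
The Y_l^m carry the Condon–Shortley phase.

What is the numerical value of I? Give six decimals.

-0.106948

Rules hold: Σm=0, L=16 even, 5≤7≤9.
N = 15·5·15 = 1125
Δ = 2!·12!·2!/17! = 1/185640
Racah Σ t=0..2: t=0:+1/2419200 t=1:−1/518400 t=2:+1/2419200 = -1/907200
⇒ 3j(7 2 7; 0 0 0)² = 56/3315, sgn +1
Racah Σ t=0..0: t=0:+1/159667200 = 1/159667200
⇒ 3j(7 2 7; 6 -2 -4)² = 9/1190, sgn -1
4πI² = N·(3j₀)²·(3jₘ)² = 540/3757
I = -1·√(0.143732/4π) = -0.10694768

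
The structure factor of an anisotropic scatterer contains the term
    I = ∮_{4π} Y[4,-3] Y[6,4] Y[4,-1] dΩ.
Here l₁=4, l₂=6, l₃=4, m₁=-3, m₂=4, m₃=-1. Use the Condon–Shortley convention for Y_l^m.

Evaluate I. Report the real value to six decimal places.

-0.030176

m-sum 0 ✓  L=14 even ✓  2≤4≤10 ✓
Π(2lᵢ+1) = 9×13×9 = 1053
triangle coeff Δ(4,6,4) = 1/1261260
Σ_t [2,4]: t=2:+1/4608 t=3:−1/1296 t=4:+1/4608 = -7/20736
(3j)²=20/1287 [(4 6 4; 0 0 0)], sign=-1
Σ_t [5,6]: t=5:−1/28800 t=6:+1/34560 = -1/172800
(3j)²=1/1430 [(4 6 4; -3 4 -1)], sign=+1
⇒ 4πI² = 18/1573
I = (-1)√(18/1573/(4π)) = -0.03017637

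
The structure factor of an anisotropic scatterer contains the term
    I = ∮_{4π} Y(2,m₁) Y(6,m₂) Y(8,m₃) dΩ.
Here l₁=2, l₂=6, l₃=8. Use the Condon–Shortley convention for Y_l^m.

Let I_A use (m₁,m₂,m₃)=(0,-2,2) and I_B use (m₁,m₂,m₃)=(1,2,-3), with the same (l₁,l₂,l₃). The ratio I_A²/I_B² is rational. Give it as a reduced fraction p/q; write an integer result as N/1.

Same 2,6,8: normalisation and zero-m 3j drop out of the ratio.
A: Δ: 0! 4! 12! / 17! → 1/30940; sum: t=0:+1/3870720 = 1/3870720; 3j²(2 6 8; 0 -2 2) = Δ·Π!·Σ² = 135/6188  (sign +1)
B: Δ: 0! 4! 12! / 17! → 1/30940; sum: t=0:+1/5806080 = 1/5806080; 3j²(2 6 8; 1 2 -3) = Δ·Π!·Σ² = 165/6188  (sign -1)
I_A²/I_B² = (135/6188)/(165/6188) = 9/11

9/11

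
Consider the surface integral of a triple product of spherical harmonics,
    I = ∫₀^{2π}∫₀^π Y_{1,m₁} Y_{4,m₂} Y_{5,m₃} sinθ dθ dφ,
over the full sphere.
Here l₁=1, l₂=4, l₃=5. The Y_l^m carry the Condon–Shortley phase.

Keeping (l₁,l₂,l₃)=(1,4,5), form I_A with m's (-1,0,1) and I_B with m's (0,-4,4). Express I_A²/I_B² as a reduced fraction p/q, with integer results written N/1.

5/3

l's match ⇒ only the (l;m) 3-j factors differ between A and B.
A: triangle coeff Δ(1,4,5) = 1/495; Σ_t [0,0]: t=0:+1/1152 = 1/1152; (3j)²=1/33 [(1 4 5; -1 0 1)], sign=+1
B: triangle coeff Δ(1,4,5) = 1/495; Σ_t [0,0]: t=0:+1/40320 = 1/40320; (3j)²=1/55 [(1 4 5; 0 -4 4)], sign=-1
I_A²/I_B² = (1/33)/(1/55) = 5/3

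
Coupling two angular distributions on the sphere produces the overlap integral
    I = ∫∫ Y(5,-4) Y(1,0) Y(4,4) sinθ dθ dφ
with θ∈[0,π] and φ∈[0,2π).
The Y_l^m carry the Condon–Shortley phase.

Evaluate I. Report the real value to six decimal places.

Rules hold: Σm=0, L=10 even, 4≤4≤6.
N = 11·3·9 = 297
Δ = 2!·8!·0!/11! = 1/495
Racah Σ t=1..1: t=1:−1/576 = -1/576
⇒ 3j(5 1 4; 0 0 0)² = 5/99, sgn -1
Racah Σ t=1..1: t=1:−1/40320 = -1/40320
⇒ 3j(5 1 4; -4 0 4)² = 1/55, sgn -1
4πI² = N·(3j₀)²·(3jₘ)² = 3/11
I = +1·√(0.272727/4π) = 0.14731920

0.147319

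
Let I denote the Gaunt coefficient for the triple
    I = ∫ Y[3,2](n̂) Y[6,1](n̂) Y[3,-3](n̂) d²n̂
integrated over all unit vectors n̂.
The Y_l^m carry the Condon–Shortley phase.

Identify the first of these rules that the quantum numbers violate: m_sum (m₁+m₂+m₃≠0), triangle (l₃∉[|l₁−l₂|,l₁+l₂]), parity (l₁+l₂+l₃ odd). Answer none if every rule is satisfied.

none

m₁+m₂+m₃ = 2 + 1 − 3 = 0  ✓
triangle: |3−6|=3 ≤ l₃=3 ≤ 3+6=9  ✓
parity: l₁+l₂+l₃ = 12 is even  ✓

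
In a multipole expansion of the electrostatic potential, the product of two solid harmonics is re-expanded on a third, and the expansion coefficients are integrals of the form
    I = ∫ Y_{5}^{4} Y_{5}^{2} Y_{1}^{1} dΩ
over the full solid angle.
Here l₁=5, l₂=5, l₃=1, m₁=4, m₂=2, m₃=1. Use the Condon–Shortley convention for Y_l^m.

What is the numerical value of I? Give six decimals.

Σmᵢ = 7 ≠ 0, so the φ-integral vanishes; I = 0

0.000000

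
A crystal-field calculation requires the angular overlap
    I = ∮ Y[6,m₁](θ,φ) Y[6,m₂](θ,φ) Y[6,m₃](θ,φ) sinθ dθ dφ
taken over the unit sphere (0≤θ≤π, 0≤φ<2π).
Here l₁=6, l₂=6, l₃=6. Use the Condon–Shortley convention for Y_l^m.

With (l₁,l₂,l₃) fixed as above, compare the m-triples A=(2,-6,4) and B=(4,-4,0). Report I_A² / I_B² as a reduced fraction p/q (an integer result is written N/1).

385/8

l's match ⇒ only the (l;m) 3-j factors differ between A and B.
A: triangle coeff Δ(6,6,6) = 1/325909584; Σ_t [0,0]: t=0:+1/24883200 = 1/24883200; (3j)²=70/4199 [(6 6 6; 2 -6 4)], sign=+1
B: triangle coeff Δ(6,6,6) = 1/325909584; Σ_t [0,2]: t=0:+1/1658880 t=1:−1/1728000 t=2:+1/24883200 = 1/15552000; (3j)²=16/46189 [(6 6 6; 4 -4 0)], sign=+1
I_A²/I_B² = (70/4199)/(16/46189) = 385/8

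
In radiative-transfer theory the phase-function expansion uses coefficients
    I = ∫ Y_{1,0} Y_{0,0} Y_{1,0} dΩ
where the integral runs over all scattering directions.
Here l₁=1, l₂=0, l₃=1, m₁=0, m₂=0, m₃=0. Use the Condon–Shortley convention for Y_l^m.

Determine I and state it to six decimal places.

m-sum 0 ✓  L=2 even ✓  1≤1≤1 ✓
Π(2lᵢ+1) = 3×1×3 = 9
triangle coeff Δ(1,0,1) = 1/3
Σ_t [0,0]: t=0:+1/1 = 1/1
(3j)²=1/3 [(1 0 1; 0 0 0)], sign=-1
(m-triple is (0,0,0) — same symbol as above.)
⇒ 4πI² = 1/1
I = (+1)√(1/1/(4π)) = 0.28209479

0.282095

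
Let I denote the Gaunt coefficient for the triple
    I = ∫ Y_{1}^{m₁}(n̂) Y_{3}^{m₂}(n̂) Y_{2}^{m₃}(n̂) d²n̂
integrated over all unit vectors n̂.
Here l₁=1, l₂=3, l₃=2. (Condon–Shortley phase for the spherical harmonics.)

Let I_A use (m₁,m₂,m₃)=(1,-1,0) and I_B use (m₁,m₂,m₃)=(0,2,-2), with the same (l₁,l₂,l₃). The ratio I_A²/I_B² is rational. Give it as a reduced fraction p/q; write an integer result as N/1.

6/5

l's match ⇒ only the (l;m) 3-j factors differ between A and B.
A: triangle coeff Δ(1,3,2) = 1/105; Σ_t [0,0]: t=0:+1/8 = 1/8; (3j)²=2/35 [(1 3 2; 1 -1 0)], sign=+1
B: triangle coeff Δ(1,3,2) = 1/105; Σ_t [1,1]: t=1:−1/24 = -1/24; (3j)²=1/21 [(1 3 2; 0 2 -2)], sign=-1
I_A²/I_B² = (2/35)/(1/21) = 6/5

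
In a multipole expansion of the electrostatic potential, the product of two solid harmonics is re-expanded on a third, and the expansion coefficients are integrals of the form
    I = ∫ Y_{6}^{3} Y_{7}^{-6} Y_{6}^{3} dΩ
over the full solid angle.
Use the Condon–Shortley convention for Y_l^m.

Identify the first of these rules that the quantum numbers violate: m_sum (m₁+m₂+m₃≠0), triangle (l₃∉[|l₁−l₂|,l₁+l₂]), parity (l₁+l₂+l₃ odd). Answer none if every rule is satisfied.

parity

Σmᵢ = 0  ✓
l₃∈[|l₁−l₂|,l₁+l₂]=[1,13], have l₃=6  ✓
Σlᵢ = 19 ⇒ odd  ✗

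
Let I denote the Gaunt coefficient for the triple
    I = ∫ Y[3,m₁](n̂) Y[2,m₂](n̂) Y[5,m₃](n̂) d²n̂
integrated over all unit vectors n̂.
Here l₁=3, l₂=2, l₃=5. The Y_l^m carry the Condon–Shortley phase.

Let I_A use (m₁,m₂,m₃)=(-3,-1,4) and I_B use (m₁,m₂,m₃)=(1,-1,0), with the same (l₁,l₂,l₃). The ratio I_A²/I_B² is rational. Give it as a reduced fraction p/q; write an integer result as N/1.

42/25

l's match ⇒ only the (l;m) 3-j factors differ between A and B.
A: triangle coeff Δ(3,2,5) = 1/2310; Σ_t [0,0]: t=0:+1/4320 = 1/4320; (3j)²=2/55 [(3 2 5; -3 -1 4)], sign=-1
B: triangle coeff Δ(3,2,5) = 1/2310; Σ_t [0,0]: t=0:+1/288 = 1/288; (3j)²=5/231 [(3 2 5; 1 -1 0)], sign=-1
I_A²/I_B² = (2/55)/(5/231) = 42/25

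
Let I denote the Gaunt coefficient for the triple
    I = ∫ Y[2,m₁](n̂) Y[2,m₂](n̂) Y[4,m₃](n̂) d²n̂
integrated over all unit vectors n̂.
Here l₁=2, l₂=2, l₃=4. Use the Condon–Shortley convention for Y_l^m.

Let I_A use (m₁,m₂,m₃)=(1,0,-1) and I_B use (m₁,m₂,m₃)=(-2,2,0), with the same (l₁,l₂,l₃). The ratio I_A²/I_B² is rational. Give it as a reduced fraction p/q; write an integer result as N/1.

30/1

l's match ⇒ only the (l;m) 3-j factors differ between A and B.
A: triangle coeff Δ(2,2,4) = 1/630; Σ_t [0,0]: t=0:+1/24 = 1/24; (3j)²=1/21 [(2 2 4; 1 0 -1)], sign=-1
B: triangle coeff Δ(2,2,4) = 1/630; Σ_t [0,0]: t=0:+1/576 = 1/576; (3j)²=1/630 [(2 2 4; -2 2 0)], sign=+1
I_A²/I_B² = (1/21)/(1/630) = 30/1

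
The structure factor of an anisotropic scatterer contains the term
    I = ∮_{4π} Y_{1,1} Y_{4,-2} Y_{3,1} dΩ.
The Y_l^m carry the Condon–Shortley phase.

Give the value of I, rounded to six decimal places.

0.238414

Rules hold: Σm=0, L=8 even, 3≤3≤5.
N = 3·9·7 = 189
Δ = 2!·0!·6!/9! = 1/252
Racah Σ t=1..1: t=1:−1/36 = -1/36
⇒ 3j(1 4 3; 0 0 0)² = 4/63, sgn +1
Racah Σ t=0..0: t=0:+1/96 = 1/96
⇒ 3j(1 4 3; 1 -2 1)² = 5/84, sgn +1
4πI² = N·(3j₀)²·(3jₘ)² = 5/7
I = +1·√(0.714286/4π) = 0.23841361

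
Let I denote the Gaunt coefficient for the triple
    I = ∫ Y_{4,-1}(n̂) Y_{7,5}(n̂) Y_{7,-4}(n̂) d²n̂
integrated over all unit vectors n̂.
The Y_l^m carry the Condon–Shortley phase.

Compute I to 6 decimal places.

-0.036504

m-sum 0 ✓  L=18 even ✓  3≤7≤11 ✓
Π(2lᵢ+1) = 9×15×15 = 2025
triangle coeff Δ(4,7,7) = 1/58198140
Σ_t [0,4]: t=0:+1/17418240 t=1:−1/622080 t=2:+1/230400 t=3:−1/622080 t=4:+1/17418240 = 1/806400
(3j)²=2268/230945 [(4 7 7; 0 0 0)], sign=-1
Σ_t [2,4]: t=2:+1/87091200 t=3:−1/8709120 t=4:+1/11612160 = -1/58060800
(3j)²=99/117572 [(4 7 7; -1 5 -4)], sign=+1
⇒ 4πI² = 295245/17631601
I = (-1)√(295245/17631601/(4π)) = -0.03650400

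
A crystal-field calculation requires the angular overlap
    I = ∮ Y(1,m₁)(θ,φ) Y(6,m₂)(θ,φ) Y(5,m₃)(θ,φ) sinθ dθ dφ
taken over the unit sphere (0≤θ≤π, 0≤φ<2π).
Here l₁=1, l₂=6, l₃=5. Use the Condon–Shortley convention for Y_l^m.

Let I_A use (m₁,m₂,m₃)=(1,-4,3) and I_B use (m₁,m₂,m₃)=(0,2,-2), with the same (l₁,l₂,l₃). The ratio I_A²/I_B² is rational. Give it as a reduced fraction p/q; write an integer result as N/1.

45/32

l's match ⇒ only the (l;m) 3-j factors differ between A and B.
A: triangle coeff Δ(1,6,5) = 1/858; Σ_t [0,0]: t=0:+1/161280 = 1/161280; (3j)²=15/286 [(1 6 5; 1 -4 3)], sign=+1
B: triangle coeff Δ(1,6,5) = 1/858; Σ_t [1,1]: t=1:−1/30240 = -1/30240; (3j)²=16/429 [(1 6 5; 0 2 -2)], sign=+1
I_A²/I_B² = (15/286)/(16/429) = 45/32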